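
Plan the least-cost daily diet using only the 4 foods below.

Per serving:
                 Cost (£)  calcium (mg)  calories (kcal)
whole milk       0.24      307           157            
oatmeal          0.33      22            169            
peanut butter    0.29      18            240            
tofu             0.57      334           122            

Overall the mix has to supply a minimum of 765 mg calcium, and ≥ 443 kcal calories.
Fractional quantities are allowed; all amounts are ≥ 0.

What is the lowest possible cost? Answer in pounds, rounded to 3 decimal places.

£0.660

Let x1 = servings of whole milk, x2 = servings of oatmeal, x3 = servings of peanut butter, x4 = servings of tofu.
Minimize 0.24x1 + 0.33x2 + 0.29x3 + 0.57x4 s.t.:
  307x1 + 22x2 + 18x3 + 334x4 ≥ 765   (calcium)
  157x1 + 169x2 + 240x3 + 122x4 ≥ 443   (calories)
  x1, x2, x3, x4 ≥ 0.
The cheapest feasible vertex uses only whole milk, peanut butter; oatmeal, tofu are not used. There the calcium and calories constraints are tight.
Solving gives x1 = 2.479, x3 = 0.2243.
Objective = 0.24·2.479 + 0.29·0.2243 = 0.66001.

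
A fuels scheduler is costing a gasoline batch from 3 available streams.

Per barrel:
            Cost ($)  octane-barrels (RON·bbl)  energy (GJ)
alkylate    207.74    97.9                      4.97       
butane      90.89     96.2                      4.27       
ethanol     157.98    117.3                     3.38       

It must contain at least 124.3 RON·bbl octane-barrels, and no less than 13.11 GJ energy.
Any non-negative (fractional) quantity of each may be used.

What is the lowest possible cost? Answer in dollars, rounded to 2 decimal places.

This is a linear program. Let x1 = barrels of alkylate, x2 = barrels of butane, x3 = barrels of ethanol.
Minimize 207.74x1 + 90.89x2 + 157.98x3 subject to:
  97.9x1 + 96.2x2 + 117.3x3 ≥ 124.3   (octane-barrels)
  4.97x1 + 4.27x2 + 3.38x3 ≥ 13.11   (energy)
  x1, x2, x3 ≥ 0.
The optimal basis is {butane}; alkylate, ethanol drop out. The energy requirement is met with equality.
That vertex is x2 = 3.0703.
Objective = 90.89·3.0703 = 279.0596.

$279.06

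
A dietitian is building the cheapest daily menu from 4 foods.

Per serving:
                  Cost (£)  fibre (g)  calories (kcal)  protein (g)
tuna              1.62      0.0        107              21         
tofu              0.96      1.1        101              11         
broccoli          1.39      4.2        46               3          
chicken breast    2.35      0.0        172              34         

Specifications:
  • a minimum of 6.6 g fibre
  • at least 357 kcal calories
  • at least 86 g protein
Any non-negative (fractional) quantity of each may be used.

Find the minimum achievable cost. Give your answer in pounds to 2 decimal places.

Let x1 = servings of tuna, x2 = servings of tofu, x3 = servings of broccoli, x4 = servings of chicken breast.
Minimize 1.62x1 + 0.96x2 + 1.39x3 + 2.35x4 with:
  1.1x2 + 4.2x3 ≥ 6.6   (fibre)
  107x1 + 101x2 + 46x3 + 172x4 ≥ 357   (calories)
  21x1 + 11x2 + 3x3 + 34x4 ≥ 86   (protein)
  x1, x2, x3, x4 ≥ 0.
The minimum-cost mix takes nothing from tuna, broccoli — only tofu, chicken breast. There the fibre and protein constraints are tight.
Solving gives x2 = 6, x4 = 0.5882.
Cost = 0.96·6 + 2.35·0.5882 = 7.1423.

£7.14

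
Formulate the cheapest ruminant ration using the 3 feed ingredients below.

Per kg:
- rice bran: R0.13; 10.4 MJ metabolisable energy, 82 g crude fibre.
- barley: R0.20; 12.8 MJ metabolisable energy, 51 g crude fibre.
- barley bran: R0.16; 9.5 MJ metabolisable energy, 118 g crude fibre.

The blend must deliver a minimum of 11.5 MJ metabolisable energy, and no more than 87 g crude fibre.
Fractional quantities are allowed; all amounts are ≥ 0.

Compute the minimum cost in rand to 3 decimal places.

Let x1 = kg of rice bran, x2 = kg of barley, x3 = kg of barley bran.
Minimise 0.13x1 + 0.2x2 + 0.16x3 s.t.:
  10.4x1 + 12.8x2 + 9.5x3 ≥ 11.5   (metabolisable energy)
  82x1 + 51x2 + 118x3 ≤ 87   (crude fibre)
  x1, x2, x3 ≥ 0.
The cheapest feasible vertex uses only rice bran, barley; barley bran is not used. There the metabolisable energy and crude fibre constraints are tight.
That vertex is x1 = 1.015, x2 = 0.07357.
Cost = 0.13·1.015 + 0.2·0.07357 = 0.14666.

R0.147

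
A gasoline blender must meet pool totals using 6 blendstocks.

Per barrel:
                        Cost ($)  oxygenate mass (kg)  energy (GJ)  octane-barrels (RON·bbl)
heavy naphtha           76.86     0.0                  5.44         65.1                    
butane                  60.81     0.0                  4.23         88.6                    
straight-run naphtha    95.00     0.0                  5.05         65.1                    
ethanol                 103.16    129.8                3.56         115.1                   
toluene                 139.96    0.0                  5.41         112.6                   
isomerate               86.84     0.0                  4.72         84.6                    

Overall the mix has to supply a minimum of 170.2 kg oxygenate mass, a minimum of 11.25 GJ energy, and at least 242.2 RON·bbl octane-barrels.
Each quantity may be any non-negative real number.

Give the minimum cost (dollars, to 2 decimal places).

Treat it as an LP. Let x1 = barrels of heavy naphtha, x2 = barrels of butane, x3 = barrels of straight-run naphtha, x4 = barrels of ethanol, x5 = barrels of toluene, x6 = barrels of isomerate.
min 76.86x1 + 60.81x2 + 95x3 + 103.16x4 + 139.96x5 + 86.84x6 s.t.:
  129.8x4 ≥ 170.2   (oxygenate mass)
  5.44x1 + 4.23x2 + 5.05x3 + 3.56x4 + 5.41x5 + 4.72x6 ≥ 11.25   (energy)
  65.1x1 + 88.6x2 + 65.1x3 + 115.1x4 + 112.6x5 + 84.6x6 ≥ 242.2   (octane-barrels)
  x1, x2, x3, x4, x5, x6 ≥ 0.
The optimal basis is {heavy naphtha, butane, ethanol}; straight-run naphtha, toluene, isomerate drop out. There the oxygenate mass, energy, octane-barrels constraints are tight.
Optimal quantities: heavy naphtha = 0.953805 barrels, butane = 0.329375 barrels, ethanol = 1.31125 barrels.
Total cost: 76.86·0.953805 + 60.81·0.329375 + 103.16·1.31125 = 228.6073.

$228.61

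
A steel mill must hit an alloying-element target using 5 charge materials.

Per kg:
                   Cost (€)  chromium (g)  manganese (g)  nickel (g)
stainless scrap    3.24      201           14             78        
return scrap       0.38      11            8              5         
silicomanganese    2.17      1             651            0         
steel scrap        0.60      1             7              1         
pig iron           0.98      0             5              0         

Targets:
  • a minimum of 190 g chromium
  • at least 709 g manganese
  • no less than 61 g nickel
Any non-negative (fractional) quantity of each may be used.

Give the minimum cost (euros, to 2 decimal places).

Let x1 = kg of stainless scrap, x2 = kg of return scrap, x3 = kg of silicomanganese, x4 = kg of steel scrap, x5 = kg of pig iron.
Minimize 3.24x1 + 0.38x2 + 2.17x3 + 0.6x4 + 0.98x5 s.t.:
  201x1 + 11x2 + 1x3 + 1x4 ≥ 190   (chromium)
  14x1 + 8x2 + 651x3 + 7x4 + 5x5 ≥ 709   (manganese)
  78x1 + 5x2 + 1x4 ≥ 61   (nickel)
  x1, x2, x3, x4, x5 ≥ 0.
The cheapest feasible vertex uses only stainless scrap, silicomanganese; return scrap, steel scrap, pig iron are not used. Binding constraints: chromium and manganese.
That vertex is x1 = 0.93996, x3 = 1.0689.
Hence cost = 3.24·0.93996 + 2.17·1.0689 = €5.36498.

€5.36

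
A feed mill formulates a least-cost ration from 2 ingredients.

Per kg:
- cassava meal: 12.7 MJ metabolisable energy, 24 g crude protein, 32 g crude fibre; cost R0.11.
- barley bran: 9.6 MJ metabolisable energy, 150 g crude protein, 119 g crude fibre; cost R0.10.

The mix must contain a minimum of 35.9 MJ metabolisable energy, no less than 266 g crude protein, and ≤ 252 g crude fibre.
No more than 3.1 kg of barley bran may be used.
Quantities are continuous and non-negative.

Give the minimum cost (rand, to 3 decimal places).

R0.336

This is a linear program. Let x1 = kg of cassava meal, x2 = kg of barley bran.
min 0.11x1 + 0.1x2 subject to:
  12.7x1 + 9.6x2 ≥ 35.9   (metabolisable energy)
  24x1 + 150x2 ≥ 266   (crude protein)
  32x1 + 119x2 ≤ 252   (crude fibre)
  x2 ≤ 3.1
  x1, x2 ≥ 0.
Both inputs are positive at the optimum. Binding constraints: metabolisable energy and crude protein.
Solving gives x1 = 1.691, x2 = 1.503.
Cost = 0.11·1.691 + 0.1·1.503 = 0.33631.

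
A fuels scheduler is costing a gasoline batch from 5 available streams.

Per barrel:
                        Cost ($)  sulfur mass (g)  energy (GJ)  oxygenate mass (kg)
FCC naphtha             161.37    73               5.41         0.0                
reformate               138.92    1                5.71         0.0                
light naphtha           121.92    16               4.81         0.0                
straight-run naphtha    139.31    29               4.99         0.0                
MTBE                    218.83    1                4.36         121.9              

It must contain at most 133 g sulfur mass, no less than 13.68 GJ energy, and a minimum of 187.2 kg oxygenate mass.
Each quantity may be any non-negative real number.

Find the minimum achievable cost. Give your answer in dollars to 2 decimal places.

$505.98

Let x1 = barrels of FCC naphtha, x2 = barrels of reformate, x3 = barrels of light naphtha, x4 = barrels of straight-run naphtha, x5 = barrels of MTBE.
Minimise 161.37x1 + 138.92x2 + 121.92x3 + 139.31x4 + 218.83x5 s.t.:
  73x1 + 1x2 + 16x3 + 29x4 + 1x5 ≤ 133   (sulfur mass)
  5.41x1 + 5.71x2 + 4.81x3 + 4.99x4 + 4.36x5 ≥ 13.68   (energy)
  121.9x5 ≥ 187.2   (oxygenate mass)
  x1, x2, x3, x4, x5 ≥ 0.
At the optimum only reformate, MTBE are positive (FCC naphtha, light naphtha, straight-run naphtha = 0). There the energy and oxygenate mass constraints are tight.
Solving gives x2 = 1.2232, x5 = 1.5357.
Total cost: 138.92·1.2232 + 218.83·1.5357 = 505.9842.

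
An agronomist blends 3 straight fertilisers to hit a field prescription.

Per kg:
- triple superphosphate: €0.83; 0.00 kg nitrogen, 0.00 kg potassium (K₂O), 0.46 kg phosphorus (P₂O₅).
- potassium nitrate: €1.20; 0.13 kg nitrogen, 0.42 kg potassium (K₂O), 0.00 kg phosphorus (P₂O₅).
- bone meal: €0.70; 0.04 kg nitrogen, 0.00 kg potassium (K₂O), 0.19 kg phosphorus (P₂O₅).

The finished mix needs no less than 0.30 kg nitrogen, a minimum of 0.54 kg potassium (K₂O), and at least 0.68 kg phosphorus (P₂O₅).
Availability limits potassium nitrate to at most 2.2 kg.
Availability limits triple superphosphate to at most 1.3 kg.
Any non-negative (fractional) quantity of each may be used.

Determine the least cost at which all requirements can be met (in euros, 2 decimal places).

€3.96

Set it up as a linear program. Let x1 = kg of triple superphosphate, x2 = kg of potassium nitrate, x3 = kg of bone meal.
Minimise 0.83x1 + 1.2x2 + 0.7x3 with:
  0.13x2 + 0.04x3 ≥ 0.3   (nitrogen)
  0.42x2 ≥ 0.54   (potassium (K₂O))
  0.46x1 + 0.19x3 ≥ 0.68   (phosphorus (P₂O₅))
  x2 ≤ 2.2
  x1 ≤ 1.3
  x1, x2, x3 ≥ 0.
All 3 inputs are positive at the optimum. The nitrogen, potassium (K₂O), phosphorus (P₂O₅) requirements are met with equality.
That vertex is x1 = 0.1064, x2 = 1.286, x3 = 3.321.
Cost = 0.83·0.1064 + 1.2·1.286 + 0.7·3.321 = 3.9562.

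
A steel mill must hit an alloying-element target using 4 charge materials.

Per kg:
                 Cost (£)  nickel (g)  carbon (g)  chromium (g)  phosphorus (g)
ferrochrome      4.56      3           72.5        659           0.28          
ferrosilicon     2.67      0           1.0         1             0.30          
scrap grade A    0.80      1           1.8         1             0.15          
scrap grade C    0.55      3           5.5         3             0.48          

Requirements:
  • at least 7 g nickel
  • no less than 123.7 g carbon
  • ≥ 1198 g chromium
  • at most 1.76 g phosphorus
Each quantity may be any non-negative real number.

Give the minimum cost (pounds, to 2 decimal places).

This is a linear program. Let x1 = kg of ferrochrome, x2 = kg of ferrosilicon, x3 = kg of scrap grade A, x4 = kg of scrap grade C.
Minimise 4.56x1 + 2.67x2 + 0.8x3 + 0.55x4 s.t.:
  3x1 + 1x3 + 3x4 ≥ 7   (nickel)
  72.5x1 + 1x2 + 1.8x3 + 5.5x4 ≥ 123.7   (carbon)
  659x1 + 1x2 + 1x3 + 3x4 ≥ 1198   (chromium)
  0.28x1 + 0.3x2 + 0.15x3 + 0.48x4 ≤ 1.76   (phosphorus)
  x1, x2, x3, x4 ≥ 0.
The minimum-cost mix takes nothing from ferrosilicon, scrap grade A — only ferrochrome, scrap grade C. The nickel and chromium requirements are met with equality.
Optimal quantities: ferrochrome = 1.8155 kg, scrap grade C = 0.51778 kg.
Hence cost = 4.56·1.8155 + 0.55·0.51778 = £8.5635.

£8.56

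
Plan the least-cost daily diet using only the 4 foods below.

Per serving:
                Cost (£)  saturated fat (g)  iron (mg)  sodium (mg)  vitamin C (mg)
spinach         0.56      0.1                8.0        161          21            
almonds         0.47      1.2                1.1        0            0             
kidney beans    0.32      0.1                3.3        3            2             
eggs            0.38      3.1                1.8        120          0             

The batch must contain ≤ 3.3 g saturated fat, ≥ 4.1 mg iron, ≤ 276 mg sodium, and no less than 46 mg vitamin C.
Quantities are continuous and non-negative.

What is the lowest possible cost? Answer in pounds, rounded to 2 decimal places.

Let x1 = servings of spinach, x2 = servings of almonds, x3 = servings of kidney beans, x4 = servings of eggs.
Minimize 0.56x1 + 0.47x2 + 0.32x3 + 0.38x4 s.t.:
  0.1x1 + 1.2x2 + 0.1x3 + 3.1x4 ≤ 3.3   (saturated fat)
  8x1 + 1.1x2 + 3.3x3 + 1.8x4 ≥ 4.1   (iron)
  161x1 + 3x3 + 120x4 ≤ 276   (sodium)
  21x1 + 2x3 ≥ 46   (vitamin C)
  x1, x2, x3, x4 ≥ 0.
The cheapest feasible vertex uses only spinach, kidney beans; almonds, eggs are not used. The sodium and vitamin C requirements are met with equality.
Solving gives x1 = 1.598, x3 = 6.216.
Cost = 0.56·1.598 + 0.32·6.216 = 2.8840.

£2.88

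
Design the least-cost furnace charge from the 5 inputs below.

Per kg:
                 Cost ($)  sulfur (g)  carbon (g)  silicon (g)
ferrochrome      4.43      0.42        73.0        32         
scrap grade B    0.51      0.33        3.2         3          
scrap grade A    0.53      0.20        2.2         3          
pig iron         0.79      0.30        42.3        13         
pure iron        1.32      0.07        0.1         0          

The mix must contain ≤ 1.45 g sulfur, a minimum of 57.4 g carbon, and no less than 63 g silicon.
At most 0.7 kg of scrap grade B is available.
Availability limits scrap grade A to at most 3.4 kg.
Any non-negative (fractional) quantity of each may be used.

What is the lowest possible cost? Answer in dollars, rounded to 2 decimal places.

$3.86

Let x1 = kg of ferrochrome, x2 = kg of scrap grade B, x3 = kg of scrap grade A, x4 = kg of pig iron, x5 = kg of pure iron.
min 4.43x1 + 0.51x2 + 0.53x3 + 0.79x4 + 1.32x5 s.t.:
  0.42x1 + 0.33x2 + 0.2x3 + 0.3x4 + 0.07x5 ≤ 1.45   (sulfur)
  73x1 + 3.2x2 + 2.2x3 + 42.3x4 + 0.1x5 ≥ 57.4   (carbon)
  32x1 + 3x2 + 3x3 + 13x4 ≥ 63   (silicon)
  x2 ≤ 0.7
  x3 ≤ 3.4
  x1, x2, x3, x4, x5 ≥ 0.
At the optimum only ferrochrome, pig iron are positive (scrap grade B, scrap grade A, pure iron = 0). Binding constraints: sulfur and silicon.
Solving gives x1 = 0.01208, x4 = 4.816.
Cost = 4.43·0.01208 + 0.79·4.816 = 3.8582.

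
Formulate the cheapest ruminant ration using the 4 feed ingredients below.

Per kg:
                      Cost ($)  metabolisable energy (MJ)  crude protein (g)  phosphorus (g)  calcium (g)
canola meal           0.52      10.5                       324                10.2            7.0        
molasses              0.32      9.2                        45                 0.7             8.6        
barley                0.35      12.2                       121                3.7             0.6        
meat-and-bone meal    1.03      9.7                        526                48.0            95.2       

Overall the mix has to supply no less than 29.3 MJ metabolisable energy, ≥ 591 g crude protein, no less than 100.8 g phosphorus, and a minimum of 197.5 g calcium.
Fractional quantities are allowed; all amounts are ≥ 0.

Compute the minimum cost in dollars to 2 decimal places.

$2.39

Let x1 = kg of canola meal, x2 = kg of molasses, x3 = kg of barley, x4 = kg of meat-and-bone meal.
Minimise 0.52x1 + 0.32x2 + 0.35x3 + 1.03x4 subject to:
  10.5x1 + 9.2x2 + 12.2x3 + 9.7x4 ≥ 29.3   (metabolisable energy)
  324x1 + 45x2 + 121x3 + 526x4 ≥ 591   (crude protein)
  10.2x1 + 0.7x2 + 3.7x3 + 48x4 ≥ 100.8   (phosphorus)
  7x1 + 8.6x2 + 0.6x3 + 95.2x4 ≥ 197.5   (calcium)
  x1, x2, x3, x4 ≥ 0.
The minimum-cost mix takes nothing from canola meal — only molasses, barley, meat-and-bone meal. There the metabolisable energy, phosphorus, calcium constraints are tight.
Optimal quantities: molasses = 0.226 kg, barley = 0.601 kg, meat-and-bone meal = 2.05 kg.
Total cost: 0.32·0.226 + 0.35·0.601 + 1.03·2.05 = 2.3942.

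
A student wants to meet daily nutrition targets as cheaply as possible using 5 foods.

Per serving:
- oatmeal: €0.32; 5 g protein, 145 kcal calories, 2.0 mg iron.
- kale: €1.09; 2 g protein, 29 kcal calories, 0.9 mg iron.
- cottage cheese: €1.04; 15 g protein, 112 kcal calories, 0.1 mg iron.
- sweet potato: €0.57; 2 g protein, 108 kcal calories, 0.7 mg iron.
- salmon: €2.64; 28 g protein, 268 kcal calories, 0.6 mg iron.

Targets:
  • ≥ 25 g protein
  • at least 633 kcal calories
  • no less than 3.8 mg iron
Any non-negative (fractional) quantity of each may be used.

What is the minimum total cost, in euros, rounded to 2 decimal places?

€1.60

This is a linear program. Let x1 = servings of oatmeal, x2 = servings of kale, x3 = servings of cottage cheese, x4 = servings of sweet potato, x5 = servings of salmon.
Minimize 0.32x1 + 1.09x2 + 1.04x3 + 0.57x4 + 2.64x5 s.t.:
  5x1 + 2x2 + 15x3 + 2x4 + 28x5 ≥ 25   (protein)
  145x1 + 29x2 + 112x3 + 108x4 + 268x5 ≥ 633   (calories)
  2x1 + 0.9x2 + 0.1x3 + 0.7x4 + 0.6x5 ≥ 3.8   (iron)
  x1, x2, x3, x4, x5 ≥ 0.
The minimum-cost mix takes nothing from kale, cottage cheese, sweet potato, salmon — only oatmeal. Binding constraint: protein.
So oatmeal = 5 servings.
Objective = 0.32·5 = 1.6000.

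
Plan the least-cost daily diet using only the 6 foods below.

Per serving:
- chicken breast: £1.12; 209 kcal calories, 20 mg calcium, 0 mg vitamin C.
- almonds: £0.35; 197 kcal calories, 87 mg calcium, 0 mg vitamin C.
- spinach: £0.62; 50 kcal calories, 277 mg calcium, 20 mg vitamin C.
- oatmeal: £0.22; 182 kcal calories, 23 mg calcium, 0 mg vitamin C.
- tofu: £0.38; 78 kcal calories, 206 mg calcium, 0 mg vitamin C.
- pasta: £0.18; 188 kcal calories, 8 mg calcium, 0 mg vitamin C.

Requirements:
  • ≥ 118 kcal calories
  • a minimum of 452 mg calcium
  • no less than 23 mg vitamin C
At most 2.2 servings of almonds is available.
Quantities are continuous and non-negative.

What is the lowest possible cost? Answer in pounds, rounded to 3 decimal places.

Treat it as an LP. Let x1 = servings of chicken breast, x2 = servings of almonds, x3 = servings of spinach, x4 = servings of oatmeal, x5 = servings of tofu, x6 = servings of pasta.
Minimise 1.12x1 + 0.35x2 + 0.62x3 + 0.22x4 + 0.38x5 + 0.18x6 subject to:
  209x1 + 197x2 + 50x3 + 182x4 + 78x5 + 188x6 ≥ 118   (calories)
  20x1 + 87x2 + 277x3 + 23x4 + 206x5 + 8x6 ≥ 452   (calcium)
  20x3 ≥ 23   (vitamin C)
  x2 ≤ 2.2
  x1, x2, x3, x4, x5, x6 ≥ 0.
The minimum-cost mix takes nothing from chicken breast, almonds, oatmeal — only spinach, tofu, pasta. The calories, calcium, vitamin C requirements are met with equality.
That vertex is x3 = 1.15, x5 = 0.6457, x6 = 0.0539.
Total cost: 0.62·1.15 + 0.38·0.6457 + 0.18·0.0539 = 0.96807.

£0.968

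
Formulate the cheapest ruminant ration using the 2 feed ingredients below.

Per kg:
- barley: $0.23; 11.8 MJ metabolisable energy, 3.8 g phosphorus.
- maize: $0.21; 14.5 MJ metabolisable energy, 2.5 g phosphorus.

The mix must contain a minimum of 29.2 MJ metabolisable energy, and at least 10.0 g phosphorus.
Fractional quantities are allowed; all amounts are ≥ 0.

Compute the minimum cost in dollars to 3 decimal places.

$0.605

Let x1 = kg of barley, x2 = kg of maize.
Minimise 0.23x1 + 0.21x2 with:
  11.8x1 + 14.5x2 ≥ 29.2   (metabolisable energy)
  3.8x1 + 2.5x2 ≥ 10   (phosphorus)
  x1, x2 ≥ 0.
The minimum-cost mix takes nothing from maize — only barley. There the phosphorus constraint is tight.
That vertex is x1 = 2.632.
Cost = 0.23·2.632 = 0.60536.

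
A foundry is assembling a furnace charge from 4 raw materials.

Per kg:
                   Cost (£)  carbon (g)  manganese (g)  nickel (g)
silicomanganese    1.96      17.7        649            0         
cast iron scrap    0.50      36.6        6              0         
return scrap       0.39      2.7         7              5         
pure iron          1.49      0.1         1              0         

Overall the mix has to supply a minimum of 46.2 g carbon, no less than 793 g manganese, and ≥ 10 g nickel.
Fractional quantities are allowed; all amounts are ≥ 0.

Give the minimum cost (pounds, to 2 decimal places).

£3.39

Let x1 = kg of silicomanganese, x2 = kg of cast iron scrap, x3 = kg of return scrap, x4 = kg of pure iron.
Minimise 1.96x1 + 0.5x2 + 0.39x3 + 1.49x4 subject to:
  17.7x1 + 36.6x2 + 2.7x3 + 0.1x4 ≥ 46.2   (carbon)
  649x1 + 6x2 + 7x3 + 1x4 ≥ 793   (manganese)
  5x3 ≥ 10   (nickel)
  x1, x2, x3, x4 ≥ 0.
At the optimum only silicomanganese, cast iron scrap, return scrap are positive (pure iron = 0). There the carbon, manganese, nickel constraints are tight.
Optimal quantities: silicomanganese = 1.195 kg, cast iron scrap = 0.5367 kg, return scrap = 2 kg.
Total cost: 1.96·1.195 + 0.5·0.5367 + 0.39·2 = 3.3906.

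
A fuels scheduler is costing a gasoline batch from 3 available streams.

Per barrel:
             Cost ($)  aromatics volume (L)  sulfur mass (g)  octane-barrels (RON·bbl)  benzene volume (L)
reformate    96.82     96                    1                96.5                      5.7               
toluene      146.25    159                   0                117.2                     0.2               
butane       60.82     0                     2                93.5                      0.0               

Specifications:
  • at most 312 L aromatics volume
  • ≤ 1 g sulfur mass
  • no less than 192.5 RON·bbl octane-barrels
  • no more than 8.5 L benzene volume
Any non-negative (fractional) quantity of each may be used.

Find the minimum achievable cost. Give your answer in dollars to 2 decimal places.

$212.29

Set it up as a linear program. Let x1 = barrels of reformate, x2 = barrels of toluene, x3 = barrels of butane.
min 96.82x1 + 146.25x2 + 60.82x3 s.t.:
  96x1 + 159x2 ≤ 312   (aromatics volume)
  1x1 + 2x3 ≤ 1   (sulfur mass)
  96.5x1 + 117.2x2 + 93.5x3 ≥ 192.5   (octane-barrels)
  5.7x1 + 0.2x2 ≤ 8.5   (benzene volume)
  x1, x2, x3 ≥ 0.
The optimal basis is {toluene, butane}; reformate drops out. There the sulfur mass and octane-barrels constraints are tight.
Optimal quantities: toluene = 1.2436 barrels, butane = 0.5 barrels.
Hence cost = 146.25·1.2436 + 60.82·0.5 = $212.2865.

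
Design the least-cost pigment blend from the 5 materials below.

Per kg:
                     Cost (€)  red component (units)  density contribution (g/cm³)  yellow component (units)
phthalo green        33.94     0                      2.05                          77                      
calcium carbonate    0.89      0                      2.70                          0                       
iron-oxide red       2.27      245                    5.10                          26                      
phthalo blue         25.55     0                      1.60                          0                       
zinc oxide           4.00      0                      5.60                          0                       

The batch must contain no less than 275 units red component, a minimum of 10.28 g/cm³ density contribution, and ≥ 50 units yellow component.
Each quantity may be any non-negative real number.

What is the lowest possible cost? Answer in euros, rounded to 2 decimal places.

€4.52

Let x1 = kg of phthalo green, x2 = kg of calcium carbonate, x3 = kg of iron-oxide red, x4 = kg of phthalo blue, x5 = kg of zinc oxide.
Minimize 33.94x1 + 0.89x2 + 2.27x3 + 25.55x4 + 4x5 subject to:
  245x3 ≥ 275   (red component)
  2.05x1 + 2.7x2 + 5.1x3 + 1.6x4 + 5.6x5 ≥ 10.28   (density contribution)
  77x1 + 26x3 ≥ 50   (yellow component)
  x1, x2, x3, x4, x5 ≥ 0.
The optimal basis is {calcium carbonate, iron-oxide red}; phthalo green, phthalo blue, zinc oxide drop out. There the density contribution and yellow component constraints are tight.
That vertex is x2 = 0.1749, x3 = 1.923.
Total cost: 0.89·0.1749 + 2.27·1.923 = 4.5209.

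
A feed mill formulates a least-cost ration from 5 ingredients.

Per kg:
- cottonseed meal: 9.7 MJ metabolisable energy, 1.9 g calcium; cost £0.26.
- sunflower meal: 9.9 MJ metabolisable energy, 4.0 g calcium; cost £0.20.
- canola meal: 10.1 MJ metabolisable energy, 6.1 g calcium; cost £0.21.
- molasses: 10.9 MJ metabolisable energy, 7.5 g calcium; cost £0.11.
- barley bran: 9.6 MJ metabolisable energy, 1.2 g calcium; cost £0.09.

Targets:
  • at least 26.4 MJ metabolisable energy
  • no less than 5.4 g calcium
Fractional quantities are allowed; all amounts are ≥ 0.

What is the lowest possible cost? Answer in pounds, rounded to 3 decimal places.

This is a linear program. Let x1 = kg of cottonseed meal, x2 = kg of sunflower meal, x3 = kg of canola meal, x4 = kg of molasses, x5 = kg of barley bran.
Minimize 0.26x1 + 0.2x2 + 0.21x3 + 0.11x4 + 0.09x5 subject to:
  9.7x1 + 9.9x2 + 10.1x3 + 10.9x4 + 9.6x5 ≥ 26.4   (metabolisable energy)
  1.9x1 + 4x2 + 6.1x3 + 7.5x4 + 1.2x5 ≥ 5.4   (calcium)
  x1, x2, x3, x4, x5 ≥ 0.
At the optimum only molasses, barley bran are positive (cottonseed meal, sunflower meal, canola meal = 0). Binding constraints: metabolisable energy and calcium.
Solving gives x4 = 0.3422, x5 = 2.362.
Cost = 0.11·0.3422 + 0.09·2.362 = 0.25022.

£0.250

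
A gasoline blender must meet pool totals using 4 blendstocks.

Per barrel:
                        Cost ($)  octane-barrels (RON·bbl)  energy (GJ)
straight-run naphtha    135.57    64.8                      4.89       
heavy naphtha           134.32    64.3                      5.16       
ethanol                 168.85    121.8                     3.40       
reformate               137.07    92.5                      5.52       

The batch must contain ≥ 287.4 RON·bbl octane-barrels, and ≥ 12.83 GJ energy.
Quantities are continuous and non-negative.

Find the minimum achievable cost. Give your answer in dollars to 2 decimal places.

Let x1 = barrels of straight-run naphtha, x2 = barrels of heavy naphtha, x3 = barrels of ethanol, x4 = barrels of reformate.
min 135.57x1 + 134.32x2 + 168.85x3 + 137.07x4 s.t.:
  64.8x1 + 64.3x2 + 121.8x3 + 92.5x4 ≥ 287.4   (octane-barrels)
  4.89x1 + 5.16x2 + 3.4x3 + 5.52x4 ≥ 12.83   (energy)
  x1, x2, x3, x4 ≥ 0.
The cheapest feasible vertex uses only ethanol, reformate; straight-run naphtha, heavy naphtha are not used. Binding constraints: octane-barrels and energy.
So ethanol = 1.1169 barrels, reformate = 1.6363 barrels.
Objective = 168.85·1.1169 + 137.07·1.6363 = 412.8762.

$412.88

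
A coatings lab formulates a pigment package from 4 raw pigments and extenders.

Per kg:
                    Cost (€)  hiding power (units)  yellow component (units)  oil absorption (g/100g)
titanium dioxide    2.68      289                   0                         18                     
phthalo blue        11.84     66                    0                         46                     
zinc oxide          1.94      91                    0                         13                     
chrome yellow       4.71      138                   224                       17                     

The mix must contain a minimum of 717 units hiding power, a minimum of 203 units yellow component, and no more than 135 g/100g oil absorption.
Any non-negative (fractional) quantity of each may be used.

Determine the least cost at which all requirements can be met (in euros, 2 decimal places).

€9.76

Let x1 = kg of titanium dioxide, x2 = kg of phthalo blue, x3 = kg of zinc oxide, x4 = kg of chrome yellow.
min 2.68x1 + 11.84x2 + 1.94x3 + 4.71x4 s.t.:
  289x1 + 66x2 + 91x3 + 138x4 ≥ 717   (hiding power)
  224x4 ≥ 203   (yellow component)
  18x1 + 46x2 + 13x3 + 17x4 ≤ 135   (oil absorption)
  x1, x2, x3, x4 ≥ 0.
The minimum-cost mix takes nothing from phthalo blue, zinc oxide — only titanium dioxide, chrome yellow. There the hiding power and yellow component constraints are tight.
Optimal quantities: titanium dioxide = 2.048 kg, chrome yellow = 0.9062 kg.
Hence cost = 2.68·2.048 + 4.71·0.9062 = €9.7568.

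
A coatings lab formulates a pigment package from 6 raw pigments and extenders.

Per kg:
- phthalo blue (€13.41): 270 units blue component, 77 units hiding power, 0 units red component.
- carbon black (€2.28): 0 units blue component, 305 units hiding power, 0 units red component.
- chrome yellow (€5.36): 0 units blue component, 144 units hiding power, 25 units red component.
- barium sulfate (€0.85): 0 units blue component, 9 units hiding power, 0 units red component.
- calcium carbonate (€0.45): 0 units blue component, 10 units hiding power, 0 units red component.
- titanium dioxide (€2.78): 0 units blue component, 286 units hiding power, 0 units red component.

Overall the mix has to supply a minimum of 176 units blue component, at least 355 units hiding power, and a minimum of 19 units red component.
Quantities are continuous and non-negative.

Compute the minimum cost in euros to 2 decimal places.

Let x1 = kg of phthalo blue, x2 = kg of carbon black, x3 = kg of chrome yellow, x4 = kg of barium sulfate, x5 = kg of calcium carbonate, x6 = kg of titanium dioxide.
Minimise 13.41x1 + 2.28x2 + 5.36x3 + 0.85x4 + 0.45x5 + 2.78x6 subject to:
  270x1 ≥ 176   (blue component)
  77x1 + 305x2 + 144x3 + 9x4 + 10x5 + 286x6 ≥ 355   (hiding power)
  25x3 ≥ 19   (red component)
  x1, x2, x3, x4, x5, x6 ≥ 0.
The cheapest feasible vertex uses only phthalo blue, carbon black, chrome yellow; barium sulfate, calcium carbonate, titanium dioxide are not used. The blue component, hiding power, red component requirements are met with equality.
Optimal quantities: phthalo blue = 0.6519 kg, carbon black = 0.6405 kg, chrome yellow = 0.76 kg.
Hence cost = 13.41·0.6519 + 2.28·0.6405 + 5.36·0.76 = €14.2759.

€14.28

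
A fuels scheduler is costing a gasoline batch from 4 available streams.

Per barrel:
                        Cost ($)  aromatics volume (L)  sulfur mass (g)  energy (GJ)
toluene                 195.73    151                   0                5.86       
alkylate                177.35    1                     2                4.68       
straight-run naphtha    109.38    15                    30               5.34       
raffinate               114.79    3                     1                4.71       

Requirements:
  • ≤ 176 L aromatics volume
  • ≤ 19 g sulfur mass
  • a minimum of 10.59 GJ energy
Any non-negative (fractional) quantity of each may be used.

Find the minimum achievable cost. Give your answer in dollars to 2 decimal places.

$246.04

Set it up as a linear program. Let x1 = barrels of toluene, x2 = barrels of alkylate, x3 = barrels of straight-run naphtha, x4 = barrels of raffinate.
Minimize 195.73x1 + 177.35x2 + 109.38x3 + 114.79x4 with:
  151x1 + 1x2 + 15x3 + 3x4 ≤ 176   (aromatics volume)
  2x2 + 30x3 + 1x4 ≤ 19   (sulfur mass)
  5.86x1 + 4.68x2 + 5.34x3 + 4.71x4 ≥ 10.59   (energy)
  x1, x2, x3, x4 ≥ 0.
The optimal basis is {straight-run naphtha, raffinate}; toluene, alkylate drop out. There the sulfur mass and energy constraints are tight.
That vertex is x3 = 0.5803177, x4 = 1.590468.
Cost = 109.38·0.5803177 + 114.79·1.590468 = 246.04497.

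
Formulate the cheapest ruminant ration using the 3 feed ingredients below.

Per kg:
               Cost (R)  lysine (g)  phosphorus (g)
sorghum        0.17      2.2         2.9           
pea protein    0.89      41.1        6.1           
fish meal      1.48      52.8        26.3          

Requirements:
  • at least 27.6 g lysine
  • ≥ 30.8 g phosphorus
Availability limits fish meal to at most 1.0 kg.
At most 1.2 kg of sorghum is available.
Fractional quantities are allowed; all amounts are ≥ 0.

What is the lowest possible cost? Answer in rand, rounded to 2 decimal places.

R1.83

This is a linear program. Let x1 = kg of sorghum, x2 = kg of pea protein, x3 = kg of fish meal.
Minimize 0.17x1 + 0.89x2 + 1.48x3 s.t.:
  2.2x1 + 41.1x2 + 52.8x3 ≥ 27.6   (lysine)
  2.9x1 + 6.1x2 + 26.3x3 ≥ 30.8   (phosphorus)
  x3 ≤ 1
  x1 ≤ 1.2
  x1, x2, x3 ≥ 0.
All 3 inputs are positive at the optimum. Binding constraints: phosphorus, the fish meal cap, the sorghum cap.
So sorghum = 1.2 kg, pea protein = 0.1672 kg, fish meal = 1 kg.
Objective = 0.17·1.2 + 0.89·0.1672 + 1.48·1 = 1.8328.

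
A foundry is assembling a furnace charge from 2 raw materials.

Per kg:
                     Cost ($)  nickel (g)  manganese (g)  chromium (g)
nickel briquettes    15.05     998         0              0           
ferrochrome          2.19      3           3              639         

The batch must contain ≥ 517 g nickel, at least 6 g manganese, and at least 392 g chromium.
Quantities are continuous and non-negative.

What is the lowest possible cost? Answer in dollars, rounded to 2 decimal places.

$12.09

Let x1 = kg of nickel briquettes, x2 = kg of ferrochrome.
Minimise 15.05x1 + 2.19x2 subject to:
  998x1 + 3x2 ≥ 517   (nickel)
  3x2 ≥ 6   (manganese)
  639x2 ≥ 392   (chromium)
  x1, x2 ≥ 0.
Both inputs are positive at the optimum. Binding constraints: nickel and manganese.
Optimal quantities: nickel briquettes = 0.512 kg, ferrochrome = 2 kg.
Objective = 15.05·0.512 + 2.19·2 = 12.0856.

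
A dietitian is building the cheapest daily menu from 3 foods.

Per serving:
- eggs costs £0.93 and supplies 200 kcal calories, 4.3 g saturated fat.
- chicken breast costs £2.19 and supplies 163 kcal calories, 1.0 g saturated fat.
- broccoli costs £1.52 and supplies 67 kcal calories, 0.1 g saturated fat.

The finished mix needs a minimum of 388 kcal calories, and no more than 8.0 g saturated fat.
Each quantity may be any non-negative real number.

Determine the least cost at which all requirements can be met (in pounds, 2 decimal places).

Set it up as a linear program. Let x1 = servings of eggs, x2 = servings of chicken breast, x3 = servings of broccoli.
min 0.93x1 + 2.19x2 + 1.52x3 subject to:
  200x1 + 163x2 + 67x3 ≥ 388   (calories)
  4.3x1 + 1x2 + 0.1x3 ≤ 8   (saturated fat)
  x1, x2, x3 ≥ 0.
The cheapest feasible vertex uses only eggs, chicken breast; broccoli is not used. There the calories and saturated fat constraints are tight.
That vertex is x1 = 1.829, x2 = 0.1366.
Total cost: 0.93·1.829 + 2.19·0.1366 = 2.0001.

£2.00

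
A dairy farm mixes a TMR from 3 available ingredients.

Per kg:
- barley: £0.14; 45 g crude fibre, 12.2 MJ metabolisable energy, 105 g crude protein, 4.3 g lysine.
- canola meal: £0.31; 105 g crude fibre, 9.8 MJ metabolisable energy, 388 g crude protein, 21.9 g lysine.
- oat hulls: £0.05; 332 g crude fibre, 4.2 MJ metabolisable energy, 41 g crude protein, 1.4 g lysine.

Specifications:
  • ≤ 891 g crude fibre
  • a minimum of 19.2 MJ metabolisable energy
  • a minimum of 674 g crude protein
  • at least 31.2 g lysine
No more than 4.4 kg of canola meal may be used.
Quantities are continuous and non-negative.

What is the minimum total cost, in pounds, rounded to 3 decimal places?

Let x1 = kg of barley, x2 = kg of canola meal, x3 = kg of oat hulls.
Minimise 0.14x1 + 0.31x2 + 0.05x3 s.t.:
  45x1 + 105x2 + 332x3 ≤ 891   (crude fibre)
  12.2x1 + 9.8x2 + 4.2x3 ≥ 19.2   (metabolisable energy)
  105x1 + 388x2 + 41x3 ≥ 674   (crude protein)
  4.3x1 + 21.9x2 + 1.4x3 ≥ 31.2   (lysine)
  x2 ≤ 4.4
  x1, x2, x3 ≥ 0.
At the optimum only canola meal, oat hulls are positive (barley = 0). Binding constraints: metabolisable energy and crude protein.
Solving gives x2 = 1.664, x3 = 0.6877.
Hence cost = 0.31·1.664 + 0.05·0.6877 = £0.55023.

£0.550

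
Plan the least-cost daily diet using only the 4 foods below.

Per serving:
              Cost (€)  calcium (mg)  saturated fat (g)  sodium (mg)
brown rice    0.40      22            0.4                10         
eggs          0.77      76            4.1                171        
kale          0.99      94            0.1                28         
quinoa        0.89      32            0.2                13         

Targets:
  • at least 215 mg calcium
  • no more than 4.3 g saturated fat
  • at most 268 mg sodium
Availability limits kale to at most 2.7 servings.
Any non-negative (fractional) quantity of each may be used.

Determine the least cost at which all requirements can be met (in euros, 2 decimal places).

Let x1 = servings of brown rice, x2 = servings of eggs, x3 = servings of kale, x4 = servings of quinoa.
Minimize 0.4x1 + 0.77x2 + 0.99x3 + 0.89x4 s.t.:
  22x1 + 76x2 + 94x3 + 32x4 ≥ 215   (calcium)
  0.4x1 + 4.1x2 + 0.1x3 + 0.2x4 ≤ 4.3   (saturated fat)
  10x1 + 171x2 + 28x3 + 13x4 ≤ 268   (sodium)
  x3 ≤ 2.7
  x1, x2, x3, x4 ≥ 0.
The cheapest feasible vertex uses only eggs, kale; brown rice, quinoa are not used. There the calcium and saturated fat constraints are tight.
Solving gives x2 = 1.013, x3 = 1.468.
Hence cost = 0.77·1.013 + 0.99·1.468 = €2.2333.

€2.23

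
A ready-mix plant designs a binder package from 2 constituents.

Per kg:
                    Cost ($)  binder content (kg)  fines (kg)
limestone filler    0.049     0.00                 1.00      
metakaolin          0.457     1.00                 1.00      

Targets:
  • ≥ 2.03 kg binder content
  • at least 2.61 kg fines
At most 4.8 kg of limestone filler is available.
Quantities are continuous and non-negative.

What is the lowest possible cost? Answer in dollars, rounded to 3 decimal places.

$0.956

Let x1 = kg of limestone filler, x2 = kg of metakaolin.
min 0.049x1 + 0.457x2 s.t.:
  1x2 ≥ 2.03   (binder content)
  1x1 + 1x2 ≥ 2.61   (fines)
  x1 ≤ 4.8
  x1, x2 ≥ 0.
Both inputs are positive at the optimum. The binder content and fines requirements are met with equality.
That vertex is x1 = 0.58, x2 = 2.03.
Hence cost = 0.049·0.58 + 0.457·2.03 = $0.95613.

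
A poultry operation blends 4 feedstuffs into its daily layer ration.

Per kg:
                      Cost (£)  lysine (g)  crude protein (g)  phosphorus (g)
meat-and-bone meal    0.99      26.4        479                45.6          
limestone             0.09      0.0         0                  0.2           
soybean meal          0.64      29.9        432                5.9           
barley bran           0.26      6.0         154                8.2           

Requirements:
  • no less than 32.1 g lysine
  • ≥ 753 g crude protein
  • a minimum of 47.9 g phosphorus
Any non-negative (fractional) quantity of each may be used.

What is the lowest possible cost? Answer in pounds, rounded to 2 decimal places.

This is a linear program. Let x1 = kg of meat-and-bone meal, x2 = kg of limestone, x3 = kg of soybean meal, x4 = kg of barley bran.
Minimise 0.99x1 + 0.09x2 + 0.64x3 + 0.26x4 s.t.:
  26.4x1 + 29.9x3 + 6x4 ≥ 32.1   (lysine)
  479x1 + 432x3 + 154x4 ≥ 753   (crude protein)
  45.6x1 + 0.2x2 + 5.9x3 + 8.2x4 ≥ 47.9   (phosphorus)
  x1, x2, x3, x4 ≥ 0.
At the optimum only meat-and-bone meal, barley bran are positive (limestone, soybean meal = 0). Binding constraints: crude protein and phosphorus.
That vertex is x1 = 0.3884, x4 = 3.681.
Hence cost = 0.99·0.3884 + 0.26·3.681 = £1.3416.

£1.34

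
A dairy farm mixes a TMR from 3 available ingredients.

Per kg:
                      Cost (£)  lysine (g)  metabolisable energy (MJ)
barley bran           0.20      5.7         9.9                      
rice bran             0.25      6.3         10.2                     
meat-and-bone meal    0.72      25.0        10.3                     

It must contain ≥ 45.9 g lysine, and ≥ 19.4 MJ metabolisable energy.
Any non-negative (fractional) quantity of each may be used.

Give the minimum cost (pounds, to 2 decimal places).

£1.32

Treat it as an LP. Let x1 = kg of barley bran, x2 = kg of rice bran, x3 = kg of meat-and-bone meal.
Minimise 0.2x1 + 0.25x2 + 0.72x3 subject to:
  5.7x1 + 6.3x2 + 25x3 ≥ 45.9   (lysine)
  9.9x1 + 10.2x2 + 10.3x3 ≥ 19.4   (metabolisable energy)
  x1, x2, x3 ≥ 0.
The minimum-cost mix takes nothing from rice bran — only barley bran, meat-and-bone meal. There the lysine and metabolisable energy constraints are tight.
So barley bran = 0.06478 kg, meat-and-bone meal = 1.821 kg.
Hence cost = 0.2·0.06478 + 0.72·1.821 = £1.3241.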